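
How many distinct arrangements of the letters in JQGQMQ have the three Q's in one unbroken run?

24

Treat the 3 copies of Q as a single block. The multiset to arrange is then {QQQ, G, J, M}, 4 items in all.
All 4 items are distinct, so there are (4)! = 24 arrangements.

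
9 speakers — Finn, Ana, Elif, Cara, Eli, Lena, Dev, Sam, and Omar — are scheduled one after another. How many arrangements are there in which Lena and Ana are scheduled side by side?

80640

Treat {Lena, Ana} as a single unit. There are 8 units to order, and the pair itself can be ordered 2 ways.
So the count is 2·(8)! = 80640.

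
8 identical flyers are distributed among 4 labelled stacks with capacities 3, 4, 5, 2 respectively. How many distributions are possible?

49

Ignoring the caps, the number of non-negative solutions to x_1+…+x_4 = 8 is C(11,3) = 165.
Subtract solutions that violate a single cap (substitute x_i' = x_i − (cap_i+1)): x_1 ≥ 4 gives C(7,3) = 35; x_2 ≥ 5 gives C(6,3) = 20; x_3 ≥ 6 gives C(5,3) = 10; x_4 ≥ 3 gives C(8,3) = 56. Together 121.
Add back pairs where two caps are both exceeded: 0 + 0 + 4 + 0 + 1 + 0 = 5.
By inclusion–exclusion the count is 165 − 121 + 5 = 49.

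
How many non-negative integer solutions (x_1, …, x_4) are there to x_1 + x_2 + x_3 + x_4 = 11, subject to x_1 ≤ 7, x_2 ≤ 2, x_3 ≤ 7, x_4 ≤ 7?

By stars and bars, unrestricted non-negative solutions to x_1+…+x_4 = 11 number C(11+3,3) = 364.
Subtract solutions that violate a single cap (substitute x_i' = x_i − (cap_i+1)): x_1 ≥ 8 gives C(6,3) = 20; x_2 ≥ 3 gives C(11,3) = 165; x_3 ≥ 8 gives C(6,3) = 20; x_4 ≥ 8 gives C(6,3) = 20. Together 225.
Add back pairs where two caps are both exceeded: 1 + 0 + 0 + 1 + 1 + 0 = 3.
By inclusion–exclusion the count is 364 − 225 + 3 = 142.

142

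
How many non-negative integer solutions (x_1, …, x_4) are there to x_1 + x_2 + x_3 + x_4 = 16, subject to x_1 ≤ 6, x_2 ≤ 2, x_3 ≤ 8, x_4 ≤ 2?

By stars and bars, unrestricted non-negative solutions to x_1+…+x_4 = 16 number C(16+3,3) = 969.
Subtract solutions that violate a single cap (substitute x_i' = x_i − (cap_i+1)): x_1 ≥ 7 gives C(12,3) = 220; x_2 ≥ 3 gives C(16,3) = 560; x_3 ≥ 9 gives C(10,3) = 120; x_4 ≥ 3 gives C(16,3) = 560. Together 1460.
Add back pairs where two caps are both exceeded: 84 + 1 + 84 + 35 + 286 + 35 = 525.
Subtract triples: 0 + 20 + 0 + 4 = 24.
By inclusion–exclusion the count is 969 − 1460 + 525 − 24 = 10.

10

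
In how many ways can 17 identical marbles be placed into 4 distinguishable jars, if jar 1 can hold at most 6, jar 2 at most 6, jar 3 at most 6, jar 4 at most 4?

55

Without the upper bounds there are C(20,3) = 1140 ways to split 17 among 4 jars.
Subtract solutions that violate a single cap (substitute x_i' = x_i − (cap_i+1)): x_1 ≥ 7 gives C(13,3) = 286; x_2 ≥ 7 gives C(13,3) = 286; x_3 ≥ 7 gives C(13,3) = 286; x_4 ≥ 5 gives C(15,3) = 455. Together 1313.
Add back pairs where two caps are both exceeded: 20 + 20 + 56 + 20 + 56 + 56 = 228.
By inclusion–exclusion the count is 1140 − 1313 + 228 = 55.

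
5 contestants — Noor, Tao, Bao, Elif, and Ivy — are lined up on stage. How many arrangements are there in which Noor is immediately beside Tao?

Glue Noor and Tao into one block (2 internal orders), leaving 4 units to arrange in a row.
That gives 2 × 4! = 2 × 24 = 48.

48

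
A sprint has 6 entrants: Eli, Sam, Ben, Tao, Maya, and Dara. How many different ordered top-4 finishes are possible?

This is an ordered selection of 4 from 6: P(6,4).
That gives 6 × 5 × 4 × 3 = 360.

360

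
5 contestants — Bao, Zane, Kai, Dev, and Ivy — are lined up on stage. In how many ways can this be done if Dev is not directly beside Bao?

There are 5! = 120 arrangements in all. If Dev and Bao are adjacent, merging them into one block gives 2·(4)! = 48 arrangements.
So 120 − 48 = 72 arrangements keep them apart.

72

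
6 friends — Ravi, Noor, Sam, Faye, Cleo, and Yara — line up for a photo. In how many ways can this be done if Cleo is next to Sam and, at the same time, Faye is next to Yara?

Treat {Cleo,Sam} as one block (2 orders) and {Faye,Yara} as another (2 orders).
That leaves 4 units to arrange: 2 × 2 × 4! = 4 × 24 = 96.

96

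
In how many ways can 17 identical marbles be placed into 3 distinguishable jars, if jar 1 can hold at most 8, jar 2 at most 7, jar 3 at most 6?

15

By stars and bars, unrestricted non-negative solutions to x_1+…+x_3 = 17 number C(17+2,2) = 171.
Subtract solutions that violate a single cap (substitute x_i' = x_i − (cap_i+1)): x_1 ≥ 9 gives C(10,2) = 45; x_2 ≥ 8 gives C(11,2) = 55; x_3 ≥ 7 gives C(12,2) = 66. Together 166.
Add back pairs where two caps are both exceeded: 1 + 3 + 6 = 10.
By inclusion–exclusion the count is 171 − 166 + 10 = 15.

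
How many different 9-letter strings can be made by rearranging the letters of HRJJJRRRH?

1260

Letter multiplicities in HRJJJRRRH: H×2, J×3, R×4.
The number of distinct arrangements is 9!/(4!·3!·2!) = 362880/288 = 1260.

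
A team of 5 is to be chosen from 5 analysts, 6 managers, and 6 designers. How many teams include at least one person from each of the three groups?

4485

With no constraint there are C(17,5) = 6188 possible selections.
Selections missing a whole group: no analysts → C(12,5) = 792; no managers → C(11,5) = 462; no designers → C(11,5) = 462.
Add back selections omitting two groups (i.e. drawn from a single group): C(5,5) + C(6,5) + C(6,5) = 13.
By inclusion–exclusion: 6188 − 1716 + 13 = 4485.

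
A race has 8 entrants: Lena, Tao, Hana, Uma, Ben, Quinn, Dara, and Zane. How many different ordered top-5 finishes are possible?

There are 8 choices for 1st place, 7 for 2nd, and so on down to 4 for position 5.
That gives 8 × 7 × 6 × 5 × 4 = 6720.

6720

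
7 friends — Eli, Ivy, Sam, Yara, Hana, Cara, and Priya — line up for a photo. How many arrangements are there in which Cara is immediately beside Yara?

Place the 5 others and the Cara-Yara pair as 6 objects in a line; the pair has 2 internal arrangements.
So the count is 2·(6)! = 1440.

1440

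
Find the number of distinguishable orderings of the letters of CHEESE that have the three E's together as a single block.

Treat the 3 copies of E as a single block. The multiset to arrange is then {EEE, C, H, S}, 4 items in all.
All 4 items are distinct, so there are (4)! = 24 arrangements.

24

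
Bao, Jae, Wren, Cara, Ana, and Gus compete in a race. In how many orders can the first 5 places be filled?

720

There are 6 choices for 1st place, 5 for 2nd, and so on down to 2 for position 5.
That gives 6 × 5 × 4 × 3 × 2 = 720.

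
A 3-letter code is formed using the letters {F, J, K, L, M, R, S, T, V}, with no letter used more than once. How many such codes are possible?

504

With no repetition, fill the 3 letters in order: 9 choices, then 8, down to 7.
That product is 9 × 8 × 7 = 504.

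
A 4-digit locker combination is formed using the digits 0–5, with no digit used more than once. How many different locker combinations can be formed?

With no repetition, fill the 4 digits in order: 6 choices, then 5, down to 3.
That product is 6 × 5 × 4 × 3 = 360.

360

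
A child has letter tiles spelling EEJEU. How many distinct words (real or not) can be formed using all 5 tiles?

EEJEU has 5 letters with E appearing 3 times.
Dividing 5! = 120 by 3! = 6 for the repeated letters gives 20.

20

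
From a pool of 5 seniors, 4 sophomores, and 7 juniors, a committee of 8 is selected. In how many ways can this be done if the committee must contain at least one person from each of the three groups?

12201

Total 8-person selections from all 16: C(16,8) = 12870.
Subtract selections that omit an entire group: no seniors → C(11,8) = 165; no sophomores → C(12,8) = 495; no juniors → C(9,8) = 9.
Add back selections omitting two groups (i.e. drawn from a single group): C(5,8) + C(4,8) + C(7,8) = 0.
By inclusion–exclusion: 12870 − 669 + 0 = 12201.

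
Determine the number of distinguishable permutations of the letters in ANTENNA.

The 7 letters of ANTENNA have repeats: A appearing twice and N appearing 3 times.
So there are 7! / (3!·2!) = 420 distinguishable arrangements.

420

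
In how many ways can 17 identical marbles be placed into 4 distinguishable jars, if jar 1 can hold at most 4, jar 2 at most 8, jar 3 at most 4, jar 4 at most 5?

35

By stars and bars, unrestricted non-negative solutions to x_1+…+x_4 = 17 number C(17+3,3) = 1140.
Subtract solutions that violate a single cap (substitute x_i' = x_i − (cap_i+1)): x_1 ≥ 5 gives C(15,3) = 455; x_2 ≥ 9 gives C(11,3) = 165; x_3 ≥ 5 gives C(15,3) = 455; x_4 ≥ 6 gives C(14,3) = 364. Together 1439.
Add back pairs where two caps are both exceeded: 20 + 120 + 84 + 20 + 10 + 84 = 338.
Subtract triples: 0 + 0 + 4 + 0 = 4.
By inclusion–exclusion the count is 1140 − 1439 + 338 − 4 = 35.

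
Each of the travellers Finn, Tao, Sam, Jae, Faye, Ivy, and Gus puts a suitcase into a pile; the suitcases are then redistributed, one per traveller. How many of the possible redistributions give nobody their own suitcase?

1854

This is the derangement count D_7: permutations of 7 items with no fixed point.
By inclusion–exclusion this is Σ_{j=0}^{7} (−1)^j C(7,j)·(7−j)!.
Computing: 5040 − 5040 + 2520 − 840 + 210 − 42 + 7 − 1 = 1854.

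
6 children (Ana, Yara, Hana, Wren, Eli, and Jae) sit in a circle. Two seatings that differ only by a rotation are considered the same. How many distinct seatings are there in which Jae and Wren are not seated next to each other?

Without the restriction there are (5)! = 120 seatings.
Seatings with Jae beside Wren: treat them as a block with 2 internal orders, giving 2 × (4)! = 48.
Subtracting, 120 − 48 = 72.

72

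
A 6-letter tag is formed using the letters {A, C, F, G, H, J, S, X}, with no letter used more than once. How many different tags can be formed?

20160

This is a permutation of 6 out of 8: P(8,6) = 8!/2!.
That product is 8 × 7 × 6 × 5 × 4 × 3 = 20160.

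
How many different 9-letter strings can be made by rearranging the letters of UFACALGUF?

Letter multiplicities in UFACALGUF: A×2, C×1, F×2, G×1, L×1, U×2.
So there are 9! / (2!·2!·2!) = 45360 distinguishable arrangements.

45360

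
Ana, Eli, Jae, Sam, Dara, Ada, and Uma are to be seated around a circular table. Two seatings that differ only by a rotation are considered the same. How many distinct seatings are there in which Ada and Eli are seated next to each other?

Treat {Ada, Eli} as one unit (2 internal orders) and seat the resulting 6 units around the table: (5)! circular arrangements.
So 2 × (5)! = 2 × 120 = 240.

240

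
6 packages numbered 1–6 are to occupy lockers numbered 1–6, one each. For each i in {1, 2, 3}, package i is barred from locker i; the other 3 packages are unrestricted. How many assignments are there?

426

Let Aᵢ (for i ∈ {1, 2, 3}) be the placements that put package i in its forbidden locker. Any j of these fix j positions, leaving (6−j)! ways to fill the rest, and there are C(3,j) ways to pick which j.
By inclusion–exclusion, the number of valid placements is Σ_{j=0}^{3} (−1)^j C(3,j)·(6−j)!.
Computing: 720 − 360 + 72 − 6 = 426.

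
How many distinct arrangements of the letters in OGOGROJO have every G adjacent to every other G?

210

Treat the 2 copies of G as a single block. The multiset to arrange is then {GG, J, O, O, O, O, R}, 7 items in all.
That gives (7)!/(4!) = 210 arrangements.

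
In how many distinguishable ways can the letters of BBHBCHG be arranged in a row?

Letter multiplicities in BBHBCHG: B×3, C×1, G×1, H×2.
The number of distinct arrangements is 7!/(3!·2!) = 5040/12 = 420.

420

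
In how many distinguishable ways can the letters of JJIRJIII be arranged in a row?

JJIRJIII has 8 letters with I appearing 4 times and J appearing 3 times.
Dividing 8! = 40320 by 4!·3! = 144 for the repeated letters gives 280.

280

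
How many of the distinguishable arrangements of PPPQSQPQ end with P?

Fix P in the last position and arrange the remaining 7 letters.
Those 7 letters have P appearing 3 times and Q appearing 3 times, giving (7)!/(3!·3!) = 140.

140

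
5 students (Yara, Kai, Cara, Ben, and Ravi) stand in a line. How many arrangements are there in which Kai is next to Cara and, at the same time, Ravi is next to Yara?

24

Treat {Kai,Cara} as one block (2 orders) and {Ravi,Yara} as another (2 orders).
That leaves 3 units to arrange: 2 × 2 × 3! = 4 × 6 = 24.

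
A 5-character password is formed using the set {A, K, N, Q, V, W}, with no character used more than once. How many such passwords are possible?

720

This is a permutation of 5 out of 6: P(6,5) = 6!/1!.
6 × 5 × 4 × 3 × 2 = 720.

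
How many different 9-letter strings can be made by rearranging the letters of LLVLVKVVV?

Letter multiplicities in LLVLVKVVV: K×1, L×3, V×5.
So there are 9! / (5!·3!) = 504 distinguishable arrangements.

504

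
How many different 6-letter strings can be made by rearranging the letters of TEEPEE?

The 6 letters of TEEPEE have repeats: E appearing 4 times.
The number of distinct arrangements is 6!/(4!) = 720/24 = 30.

30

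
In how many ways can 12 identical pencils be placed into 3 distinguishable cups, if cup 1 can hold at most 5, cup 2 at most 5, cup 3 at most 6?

Without the upper bounds there are C(14,2) = 91 ways to split 12 among 3 cups.
Subtract solutions that violate a single cap (substitute x_i' = x_i − (cap_i+1)): x_1 ≥ 6 gives C(8,2) = 28; x_2 ≥ 6 gives C(8,2) = 28; x_3 ≥ 7 gives C(7,2) = 21. Together 77.
Add back pairs where two caps are both exceeded: 1 + 0 + 0 = 1.
By inclusion–exclusion the count is 91 − 77 + 1 = 15.

15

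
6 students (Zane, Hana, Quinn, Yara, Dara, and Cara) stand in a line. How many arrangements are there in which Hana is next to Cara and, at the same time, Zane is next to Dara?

Treat {Hana,Cara} as one block (2 orders) and {Zane,Dara} as another (2 orders).
That leaves 4 units to arrange: 2 × 2 × 4! = 4 × 24 = 96.

96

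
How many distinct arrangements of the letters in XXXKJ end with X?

Fix X in the last position and arrange the remaining 4 letters.
Those 4 letters have X appearing twice, giving (4)!/(2!) = 12.

12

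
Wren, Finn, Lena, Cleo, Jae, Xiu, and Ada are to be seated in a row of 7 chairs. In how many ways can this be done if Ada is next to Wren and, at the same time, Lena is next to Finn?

Treat {Ada,Wren} as one block (2 orders) and {Lena,Finn} as another (2 orders).
That leaves 5 units to arrange: 2 × 2 × 5! = 4 × 120 = 480.

480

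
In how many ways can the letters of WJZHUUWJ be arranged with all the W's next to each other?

Treat the 2 copies of W as a single block. The multiset to arrange is then {WW, H, J, J, U, U, Z}, 7 items in all.
That gives (7)!/(2!·2!) = 1260 arrangements.

1260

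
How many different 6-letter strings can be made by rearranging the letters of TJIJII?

60

The 6 letters of TJIJII have repeats: I appearing 3 times and J appearing twice.
Dividing 6! = 720 by 3!·2! = 12 for the repeated letters gives 60.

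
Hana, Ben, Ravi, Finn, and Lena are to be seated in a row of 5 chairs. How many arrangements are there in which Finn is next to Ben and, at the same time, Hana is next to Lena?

Treat {Finn,Ben} as one block (2 orders) and {Hana,Lena} as another (2 orders).
That leaves 3 units to arrange: 2 × 2 × 3! = 4 × 6 = 24.

24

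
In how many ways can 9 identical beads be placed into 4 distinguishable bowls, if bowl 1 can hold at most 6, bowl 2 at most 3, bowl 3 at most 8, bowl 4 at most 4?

Without the upper bounds there are C(12,3) = 220 ways to split 9 among 4 bowls.
Subtract solutions that violate a single cap (substitute x_i' = x_i − (cap_i+1)): x_1 ≥ 7 gives C(5,3) = 10; x_2 ≥ 4 gives C(8,3) = 56; x_3 ≥ 9 gives C(3,3) = 1; x_4 ≥ 5 gives C(7,3) = 35. Together 102.
Add back pairs where two caps are both exceeded: 0 + 0 + 0 + 0 + 1 + 0 = 1.
By inclusion–exclusion the count is 220 − 102 + 1 = 119.

119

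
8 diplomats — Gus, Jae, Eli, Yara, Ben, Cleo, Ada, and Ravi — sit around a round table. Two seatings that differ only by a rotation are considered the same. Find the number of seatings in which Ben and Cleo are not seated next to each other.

3600

All circular seatings of 8 people number (7)! = 5040.
Those with Ben next to Cleo: fuse the pair into one unit and seat 7 units around a circle — 2·(6)! = 1440.
Subtracting, 5040 − 1440 = 3600.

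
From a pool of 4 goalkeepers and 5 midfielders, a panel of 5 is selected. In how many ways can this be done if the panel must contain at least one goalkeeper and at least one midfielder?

Total 5-person selections from all 9: C(9,5) = 126.
Selections missing a whole group: no goalkeepers → C(5,5) = 1; no midfielders → C(4,5) = 0.
Both groups omitted at once is impossible, so 126 − 1 = 125.

125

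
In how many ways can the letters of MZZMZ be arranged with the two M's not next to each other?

6

There are 5!/(3!·2!) = 10 arrangements of MZZMZ in total.
If the two M's are adjacent, glue them into one block, leaving 4 items to arrange: (4)!/(3!) = 4 ways.
Hence 10 − 4 = 6.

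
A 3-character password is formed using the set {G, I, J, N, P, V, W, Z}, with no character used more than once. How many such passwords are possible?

336

This is a permutation of 3 out of 8: P(8,3) = 8!/5!.
That product is 8 × 7 × 6 = 336.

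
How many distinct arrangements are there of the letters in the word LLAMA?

30

Letter multiplicities in LLAMA: A×2, L×2, M×1.
The number of distinct arrangements is 5!/(2!·2!) = 120/4 = 30.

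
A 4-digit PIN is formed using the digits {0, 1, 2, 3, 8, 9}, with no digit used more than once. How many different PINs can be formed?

360

This is a permutation of 4 out of 6: P(6,4) = 6!/2!.
6 × 5 × 4 × 3 = 360.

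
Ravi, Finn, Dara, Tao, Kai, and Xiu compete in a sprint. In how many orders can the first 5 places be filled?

720

This is an ordered selection of 5 from 6: P(6,5).
That gives 6 × 5 × 4 × 3 × 2 = 720.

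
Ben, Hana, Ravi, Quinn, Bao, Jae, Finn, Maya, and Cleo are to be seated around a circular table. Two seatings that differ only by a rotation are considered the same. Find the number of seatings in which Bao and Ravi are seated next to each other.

Treat {Bao, Ravi} as one unit (2 internal orders) and seat the resulting 8 units around the table: (7)! circular arrangements.
So 2 × (7)! = 2 × 5040 = 10080.

10080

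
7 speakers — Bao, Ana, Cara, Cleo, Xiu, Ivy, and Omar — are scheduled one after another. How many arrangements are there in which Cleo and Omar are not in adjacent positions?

There are 7! = 5040 arrangements in all. If Cleo and Omar are adjacent, merging them into one block gives 2·(6)! = 1440 arrangements.
So 5040 − 1440 = 3600 arrangements keep them apart.

3600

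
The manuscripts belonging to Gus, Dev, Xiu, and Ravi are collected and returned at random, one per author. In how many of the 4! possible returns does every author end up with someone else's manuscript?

9

Count assignments avoiding every fixed point. For any j of the 4 authors fixed to their own manuscript, the other 4−j can be arranged in (4−j)! ways.
By inclusion–exclusion this is Σ_{j=0}^{4} (−1)^j C(4,j)·(4−j)!.
Computing: 24 − 24 + 12 − 4 + 1 = 9.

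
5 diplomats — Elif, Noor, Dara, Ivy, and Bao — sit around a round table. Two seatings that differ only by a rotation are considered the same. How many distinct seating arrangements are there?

Fix one person's seat to break rotational symmetry; the remaining 4 people can be arranged in (4)! = 24 ways.

24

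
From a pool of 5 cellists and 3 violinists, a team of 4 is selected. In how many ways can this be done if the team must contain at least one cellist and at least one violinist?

65

Unrestricted: C(8,4) = 70 ways to pick any 4 of the 8.
Selections missing a whole group: no cellists → C(3,4) = 0; no violinists → C(5,4) = 5.
Both groups omitted at once is impossible, so 70 − 5 = 65.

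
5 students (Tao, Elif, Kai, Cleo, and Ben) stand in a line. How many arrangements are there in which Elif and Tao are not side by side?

72

There are 5! = 120 arrangements in all. If Elif and Tao are adjacent, merging them into one block gives 2·(4)! = 48 arrangements.
So 120 − 48 = 72 arrangements keep them apart.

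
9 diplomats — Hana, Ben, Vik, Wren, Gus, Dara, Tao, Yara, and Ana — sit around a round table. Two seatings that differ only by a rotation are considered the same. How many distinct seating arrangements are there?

Seat Hana anywhere (absorbing the rotational symmetry), then permute the other 8: (8)! = 40320.

40320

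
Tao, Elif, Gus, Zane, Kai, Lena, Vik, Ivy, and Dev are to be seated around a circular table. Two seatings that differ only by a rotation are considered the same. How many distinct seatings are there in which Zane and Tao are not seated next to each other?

30240

All circular seatings of 9 people number (8)! = 40320.
Those with Zane next to Tao: fuse the pair into one unit and seat 8 units around a circle — 2·(7)! = 10080.
Subtracting, 40320 − 10080 = 30240.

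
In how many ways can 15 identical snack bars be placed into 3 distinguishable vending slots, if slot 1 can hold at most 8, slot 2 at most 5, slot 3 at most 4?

By stars and bars, unrestricted non-negative solutions to x_1+…+x_3 = 15 number C(15+2,2) = 136.
Subtract solutions that violate a single cap (substitute x_i' = x_i − (cap_i+1)): x_1 ≥ 9 gives C(8,2) = 28; x_2 ≥ 6 gives C(11,2) = 55; x_3 ≥ 5 gives C(12,2) = 66. Together 149.
Add back pairs where two caps are both exceeded: 1 + 3 + 15 = 19.
By inclusion–exclusion the count is 136 − 149 + 19 = 6.

6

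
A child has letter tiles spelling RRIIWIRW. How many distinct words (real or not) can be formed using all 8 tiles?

The 8 letters of RRIIWIRW have repeats: I appearing 3 times, R appearing 3 times, and W appearing twice.
So there are 8! / (3!·3!·2!) = 560 distinguishable arrangements.

560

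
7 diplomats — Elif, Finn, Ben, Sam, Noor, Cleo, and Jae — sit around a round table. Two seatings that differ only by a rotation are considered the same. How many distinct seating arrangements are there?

Seat Elif anywhere (absorbing the rotational symmetry), then permute the other 6: (6)! = 720.

720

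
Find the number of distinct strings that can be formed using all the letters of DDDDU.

Letter multiplicities in DDDDU: D×4, U×1.
Dividing 5! = 120 by 4! = 24 for the repeated letters gives 5.

5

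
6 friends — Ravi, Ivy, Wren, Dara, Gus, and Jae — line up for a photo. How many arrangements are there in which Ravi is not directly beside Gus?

480

Of the 6! = 720 arrangements, those with Ravi and Gus adjacent number 2 × 5! = 240 (treat the pair as a block with 2 internal orders).
So 720 − 240 = 480 arrangements keep them apart.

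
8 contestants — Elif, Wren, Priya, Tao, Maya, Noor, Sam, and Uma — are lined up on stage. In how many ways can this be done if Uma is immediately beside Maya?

10080

Glue Uma and Maya into one block (2 internal orders), leaving 7 units to arrange in a row.
That gives 2 × 7! = 2 × 5040 = 10080.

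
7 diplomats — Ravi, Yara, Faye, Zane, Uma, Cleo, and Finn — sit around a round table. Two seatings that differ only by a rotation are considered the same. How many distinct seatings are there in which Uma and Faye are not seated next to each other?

480

All circular seatings of 7 people number (6)! = 720.
Seatings with Uma beside Faye: treat them as a block with 2 internal orders, giving 2 × (5)! = 240.
Subtracting, 720 − 240 = 480.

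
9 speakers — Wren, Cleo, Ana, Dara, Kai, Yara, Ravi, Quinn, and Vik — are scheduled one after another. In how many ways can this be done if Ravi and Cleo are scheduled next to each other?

Glue Ravi and Cleo into one block (2 internal orders), leaving 8 units to arrange in a row.
That gives 2 × 8! = 2 × 40320 = 80640.

80640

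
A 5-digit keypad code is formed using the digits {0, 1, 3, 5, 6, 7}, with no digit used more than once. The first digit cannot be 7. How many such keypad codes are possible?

The first digit has 6−1 = 5 choices (anything except 7).
The remaining 4 digits are filled from the other 5 symbols without repetition: 5 × 4 × 3 × 2 = 120.
Total: 5 × 120 = 600.

600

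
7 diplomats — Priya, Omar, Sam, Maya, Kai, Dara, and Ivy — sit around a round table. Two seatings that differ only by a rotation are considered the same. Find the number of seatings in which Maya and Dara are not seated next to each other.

All circular seatings of 7 people number (6)! = 720.
Those with Maya next to Dara: fuse the pair into one unit and seat 6 units around a circle — 2·(5)! = 240.
Subtracting, 720 − 240 = 480.

480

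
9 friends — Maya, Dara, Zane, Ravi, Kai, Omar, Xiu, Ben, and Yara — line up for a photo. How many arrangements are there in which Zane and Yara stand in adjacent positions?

80640

Treat {Zane, Yara} as a single unit. There are 8 units to order, and the pair itself can be ordered 2 ways.
That gives 2 × 8! = 2 × 40320 = 80640.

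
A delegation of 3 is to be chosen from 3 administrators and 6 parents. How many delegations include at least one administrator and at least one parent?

63

With no constraint there are C(9,3) = 84 possible selections.
Subtract selections that omit an entire group: no administrators → C(6,3) = 20; no parents → C(3,3) = 1.
Both groups omitted at once is impossible, so 84 − 21 = 63.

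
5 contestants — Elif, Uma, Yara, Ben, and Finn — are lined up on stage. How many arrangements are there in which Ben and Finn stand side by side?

48

Place the 3 others and the Ben-Finn pair as 4 objects in a line; the pair has 2 internal arrangements.
That gives 2 × 4! = 2 × 24 = 48.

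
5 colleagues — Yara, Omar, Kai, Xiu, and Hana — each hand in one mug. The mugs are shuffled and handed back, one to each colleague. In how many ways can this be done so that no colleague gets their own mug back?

44

This is the derangement count D_5: permutations of 5 items with no fixed point.
By inclusion–exclusion this is Σ_{j=0}^{5} (−1)^j C(5,j)·(5−j)!.
Computing: 120 − 120 + 60 − 20 + 5 − 1 = 44.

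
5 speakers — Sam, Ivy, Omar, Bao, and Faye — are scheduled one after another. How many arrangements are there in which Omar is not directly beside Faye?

72

Of the 5! = 120 arrangements, those with Omar and Faye adjacent number 2 × 4! = 48 (treat the pair as a block with 2 internal orders).
Complementary counting: 120 − 48 = 72.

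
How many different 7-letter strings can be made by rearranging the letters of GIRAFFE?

2520

Letter multiplicities in GIRAFFE: A×1, E×1, F×2, G×1, I×1, R×1.
So there are 7! / (2!) = 2520 distinguishable arrangements.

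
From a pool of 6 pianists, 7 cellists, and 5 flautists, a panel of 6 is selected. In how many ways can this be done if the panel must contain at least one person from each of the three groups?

15470

Total 6-person selections from all 18: C(18,6) = 18564.
Subtract selections that omit an entire group: no pianists → C(12,6) = 924; no cellists → C(11,6) = 462; no flautists → C(13,6) = 1716.
Add back selections omitting two groups (i.e. drawn from a single group): C(6,6) + C(7,6) + C(5,6) = 8.
By inclusion–exclusion: 18564 − 3102 + 8 = 15470.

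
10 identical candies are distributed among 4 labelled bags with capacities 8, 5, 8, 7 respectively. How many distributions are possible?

Ignoring the caps, the number of non-negative solutions to x_1+…+x_4 = 10 is C(13,3) = 286.
Subtract solutions that violate a single cap (substitute x_i' = x_i − (cap_i+1)): x_1 ≥ 9 gives C(4,3) = 4; x_2 ≥ 6 gives C(7,3) = 35; x_3 ≥ 9 gives C(4,3) = 4; x_4 ≥ 8 gives C(5,3) = 10. Together 53.
No two caps can be exceeded simultaneously, so the pair terms are all 0.
By inclusion–exclusion the count is 286 − 53 + 0 = 233.

233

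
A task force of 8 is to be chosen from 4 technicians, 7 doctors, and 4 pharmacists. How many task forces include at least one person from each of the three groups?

6104

With no constraint there are C(15,8) = 6435 possible selections.
Subtract selections that omit an entire group: no technicians → C(11,8) = 165; no doctors → C(8,8) = 1; no pharmacists → C(11,8) = 165.
Add back selections omitting two groups (i.e. drawn from a single group): C(4,8) + C(7,8) + C(4,8) = 0.
By inclusion–exclusion: 6435 − 331 + 0 = 6104.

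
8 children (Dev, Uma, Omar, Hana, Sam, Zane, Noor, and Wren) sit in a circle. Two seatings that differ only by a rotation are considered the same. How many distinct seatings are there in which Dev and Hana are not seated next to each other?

3600

Without the restriction there are (7)! = 5040 seatings.
Those with Dev next to Hana: fuse the pair into one unit and seat 7 units around a circle — 2·(6)! = 1440.
Subtracting, 5040 − 1440 = 3600.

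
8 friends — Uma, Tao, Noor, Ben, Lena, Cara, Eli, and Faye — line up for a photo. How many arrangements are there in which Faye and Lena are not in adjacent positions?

There are 8! = 40320 arrangements in all. If Faye and Lena are adjacent, merging them into one block gives 2·(7)! = 10080 arrangements.
Complementary counting: 40320 − 10080 = 30240.

30240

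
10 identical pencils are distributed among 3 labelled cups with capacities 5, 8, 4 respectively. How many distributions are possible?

By stars and bars, unrestricted non-negative solutions to x_1+…+x_3 = 10 number C(10+2,2) = 66.
Subtract solutions that violate a single cap (substitute x_i' = x_i − (cap_i+1)): x_1 ≥ 6 gives C(6,2) = 15; x_2 ≥ 9 gives C(3,2) = 3; x_3 ≥ 5 gives C(7,2) = 21. Together 39.
No two caps can be exceeded simultaneously, so the pair terms are all 0.
By inclusion–exclusion the count is 66 − 39 + 0 = 27.

27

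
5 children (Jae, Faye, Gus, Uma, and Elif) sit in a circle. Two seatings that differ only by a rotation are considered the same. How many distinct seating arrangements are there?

24

Fix one person's seat to break rotational symmetry; the remaining 4 people can be arranged in (4)! = 24 ways.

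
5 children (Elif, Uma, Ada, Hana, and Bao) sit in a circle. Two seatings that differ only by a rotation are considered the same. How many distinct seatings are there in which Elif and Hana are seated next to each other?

12

Treat {Elif, Hana} as one unit (2 internal orders) and seat the resulting 4 units around the table: (3)! circular arrangements.
So 2 × (3)! = 2 × 6 = 12.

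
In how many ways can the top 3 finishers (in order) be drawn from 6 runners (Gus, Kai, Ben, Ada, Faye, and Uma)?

120

There are 6 choices for 1st place, 5 for 2nd, and 4 for 3rd.
That gives 6 × 5 × 4 = 120.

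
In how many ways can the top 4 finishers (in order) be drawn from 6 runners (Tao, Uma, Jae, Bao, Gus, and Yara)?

360

There are 6 choices for 1st place, 5 for 2nd, and so on down to 3 for position 4.
That gives 6 × 5 × 4 × 3 = 360.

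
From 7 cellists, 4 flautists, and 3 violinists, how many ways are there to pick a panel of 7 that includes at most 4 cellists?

2941

Split by how many cellists are chosen (0 through 4).
Sum: C(7,0)·C(7,7) + C(7,1)·C(7,6) + C(7,2)·C(7,5) + C(7,3)·C(7,4) + C(7,4)·C(7,3) = 1 + 49 + 441 + 1225 + 1225 = 2941.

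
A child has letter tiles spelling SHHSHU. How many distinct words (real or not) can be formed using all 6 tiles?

The 6 letters of SHHSHU have repeats: H appearing 3 times and S appearing twice.
The number of distinct arrangements is 6!/(3!·2!) = 720/12 = 60.

60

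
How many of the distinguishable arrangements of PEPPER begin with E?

With the first slot taken by E, it remains to arrange the other 5 letters (PPPER).
Those 5 letters have P appearing 3 times, giving (5)!/(3!) = 20.

20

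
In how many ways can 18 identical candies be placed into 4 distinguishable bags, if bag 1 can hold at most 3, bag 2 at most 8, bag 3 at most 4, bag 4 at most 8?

51

By stars and bars, unrestricted non-negative solutions to x_1+…+x_4 = 18 number C(18+3,3) = 1330.
Subtract solutions that violate a single cap (substitute x_i' = x_i − (cap_i+1)): x_1 ≥ 4 gives C(17,3) = 680; x_2 ≥ 9 gives C(12,3) = 220; x_3 ≥ 5 gives C(16,3) = 560; x_4 ≥ 9 gives C(12,3) = 220. Together 1680.
Add back pairs where two caps are both exceeded: 56 + 220 + 56 + 35 + 1 + 35 = 403.
Subtract triples: 1 + 0 + 1 + 0 = 2.
By inclusion–exclusion the count is 1330 − 1680 + 403 − 2 = 51.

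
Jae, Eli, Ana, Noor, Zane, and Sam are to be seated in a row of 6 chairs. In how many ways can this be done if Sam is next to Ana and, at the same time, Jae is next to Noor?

Treat {Sam,Ana} as one block (2 orders) and {Jae,Noor} as another (2 orders).
That leaves 4 units to arrange: 2 × 2 × 4! = 4 × 24 = 96.

96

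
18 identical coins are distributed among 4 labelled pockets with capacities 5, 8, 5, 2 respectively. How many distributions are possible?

10

Ignoring the caps, the number of non-negative solutions to x_1+…+x_4 = 18 is C(21,3) = 1330.
Subtract solutions that violate a single cap (substitute x_i' = x_i − (cap_i+1)): x_1 ≥ 6 gives C(15,3) = 455; x_2 ≥ 9 gives C(12,3) = 220; x_3 ≥ 6 gives C(15,3) = 455; x_4 ≥ 3 gives C(18,3) = 816. Together 1946.
Add back pairs where two caps are both exceeded: 20 + 84 + 220 + 20 + 84 + 220 = 648.
Subtract triples: 0 + 1 + 20 + 1 = 22.
By inclusion–exclusion the count is 1330 − 1946 + 648 − 22 = 10.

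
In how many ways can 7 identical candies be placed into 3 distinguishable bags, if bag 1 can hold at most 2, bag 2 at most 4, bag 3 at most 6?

Ignoring the caps, the number of non-negative solutions to x_1+…+x_3 = 7 is C(9,2) = 36.
Subtract solutions that violate a single cap (substitute x_i' = x_i − (cap_i+1)): x_1 ≥ 3 gives C(6,2) = 15; x_2 ≥ 5 gives C(4,2) = 6; x_3 ≥ 7 gives C(2,2) = 1. Together 22.
No two caps can be exceeded simultaneously, so the pair terms are all 0.
By inclusion–exclusion the count is 36 − 22 + 0 = 14.

14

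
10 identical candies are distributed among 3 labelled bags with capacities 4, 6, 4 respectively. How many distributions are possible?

15

By stars and bars, unrestricted non-negative solutions to x_1+…+x_3 = 10 number C(10+2,2) = 66.
Subtract solutions that violate a single cap (substitute x_i' = x_i − (cap_i+1)): x_1 ≥ 5 gives C(7,2) = 21; x_2 ≥ 7 gives C(5,2) = 10; x_3 ≥ 5 gives C(7,2) = 21. Together 52.
Add back pairs where two caps are both exceeded: 0 + 1 + 0 = 1.
By inclusion–exclusion the count is 66 − 52 + 1 = 15.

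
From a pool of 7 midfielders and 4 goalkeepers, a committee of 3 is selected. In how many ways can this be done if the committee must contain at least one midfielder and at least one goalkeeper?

Unrestricted: C(11,3) = 165 ways to pick any 3 of the 11.
Selections missing a whole group: no midfielders → C(4,3) = 4; no goalkeepers → C(7,3) = 35.
Both groups omitted at once is impossible, so 165 − 39 = 126.

126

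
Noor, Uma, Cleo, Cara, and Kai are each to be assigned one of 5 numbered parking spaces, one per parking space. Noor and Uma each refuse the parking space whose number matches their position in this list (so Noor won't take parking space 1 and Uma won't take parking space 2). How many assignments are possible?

Let Aᵢ (for i ∈ {1, 2}) be the placements that put person i in their forbidden parking space. Any j of these fix j positions, leaving (5−j)! ways to fill the rest, and there are C(2,j) ways to pick which j.
By inclusion–exclusion, the number of valid placements is Σ_{j=0}^{2} (−1)^j C(2,j)·(5−j)!.
Computing: 120 − 48 + 6 = 78.

78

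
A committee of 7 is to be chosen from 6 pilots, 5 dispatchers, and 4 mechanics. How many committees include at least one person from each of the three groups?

Unrestricted: C(15,7) = 6435 ways to pick any 7 of the 15.
Selections missing a whole group: no pilots → C(9,7) = 36; no dispatchers → C(10,7) = 120; no mechanics → C(11,7) = 330.
Add back selections omitting two groups (i.e. drawn from a single group): C(6,7) + C(5,7) + C(4,7) = 0.
By inclusion–exclusion: 6435 − 486 + 0 = 5949.

5949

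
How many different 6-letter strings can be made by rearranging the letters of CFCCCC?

The 6 letters of CFCCCC have repeats: C appearing 5 times.
Dividing 6! = 720 by 5! = 120 for the repeated letters gives 6.

6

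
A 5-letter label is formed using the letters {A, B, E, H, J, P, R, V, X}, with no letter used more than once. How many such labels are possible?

15120

With no repetition, fill the 5 letters in order: 9 choices, then 8, down to 5.
That product is 9 × 8 × 7 × 6 × 5 = 15120.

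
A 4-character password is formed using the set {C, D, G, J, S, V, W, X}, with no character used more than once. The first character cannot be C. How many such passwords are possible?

The first character has 8−1 = 7 choices (anything except C).
The remaining 3 characters are filled from the other 7 symbols without repetition: 7 × 6 × 5 = 210.
Total: 7 × 210 = 1470.

1470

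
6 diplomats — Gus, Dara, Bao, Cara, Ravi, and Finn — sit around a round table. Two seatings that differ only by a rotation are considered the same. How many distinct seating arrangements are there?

Seat Gus anywhere (absorbing the rotational symmetry), then permute the other 5: (5)! = 120.

120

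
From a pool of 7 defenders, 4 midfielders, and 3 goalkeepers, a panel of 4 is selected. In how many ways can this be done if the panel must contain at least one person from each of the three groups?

With no constraint there are C(14,4) = 1001 possible selections.
Selections missing a whole group: no defenders → C(7,4) = 35; no midfielders → C(10,4) = 210; no goalkeepers → C(11,4) = 330.
Add back selections omitting two groups (i.e. drawn from a single group): C(7,4) + C(4,4) + C(3,4) = 36.
By inclusion–exclusion: 1001 − 575 + 36 = 462.

462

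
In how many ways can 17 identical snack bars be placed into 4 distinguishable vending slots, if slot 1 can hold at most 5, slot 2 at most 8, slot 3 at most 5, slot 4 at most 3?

Ignoring the caps, the number of non-negative solutions to x_1+…+x_4 = 17 is C(20,3) = 1140.
Subtract solutions that violate a single cap (substitute x_i' = x_i − (cap_i+1)): x_1 ≥ 6 gives C(14,3) = 364; x_2 ≥ 9 gives C(11,3) = 165; x_3 ≥ 6 gives C(14,3) = 364; x_4 ≥ 4 gives C(16,3) = 560. Together 1453.
Add back pairs where two caps are both exceeded: 10 + 56 + 120 + 10 + 35 + 120 = 351.
Subtract triples: 0 + 0 + 4 + 0 = 4.
By inclusion–exclusion the count is 1140 − 1453 + 351 − 4 = 34.

34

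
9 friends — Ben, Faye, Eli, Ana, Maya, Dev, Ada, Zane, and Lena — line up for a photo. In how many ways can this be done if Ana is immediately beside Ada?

80640

Glue Ana and Ada into one block (2 internal orders), leaving 8 units to arrange in a row.
That gives 2 × 8! = 2 × 40320 = 80640.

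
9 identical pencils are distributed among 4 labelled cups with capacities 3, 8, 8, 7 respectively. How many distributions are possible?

By stars and bars, unrestricted non-negative solutions to x_1+…+x_4 = 9 number C(9+3,3) = 220.
Subtract solutions that violate a single cap (substitute x_i' = x_i − (cap_i+1)): x_1 ≥ 4 gives C(8,3) = 56; x_2 ≥ 9 gives C(3,3) = 1; x_3 ≥ 9 gives C(3,3) = 1; x_4 ≥ 8 gives C(4,3) = 4. Together 62.
No two caps can be exceeded simultaneously, so the pair terms are all 0.
By inclusion–exclusion the count is 220 − 62 + 0 = 158.

158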